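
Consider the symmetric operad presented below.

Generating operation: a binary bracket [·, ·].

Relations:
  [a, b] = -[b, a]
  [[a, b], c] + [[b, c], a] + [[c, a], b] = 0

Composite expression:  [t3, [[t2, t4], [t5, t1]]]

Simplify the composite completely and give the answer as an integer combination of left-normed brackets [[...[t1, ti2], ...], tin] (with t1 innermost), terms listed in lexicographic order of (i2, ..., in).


-[[[[t1, t5], t2], t4], t3] + [[[[t1, t5], t4], t2], t3]

A multilinear Lie element is pinned by t1-initial words (t1 innermost).
Composite bracket: [t3, [[t2, t4], [t5, t1]]]
Expanding via [a, b] = ab - ba: 16 signed words (2^4 = 16).
The t1-initial words carry the normal form:
  the word t1t5t2t4t3 carries sign -1 and contributes -[[[[t1, t5], t2], t4], t3]
  the word t1t5t4t2t3 carries sign +1 and contributes +[[[[t1, t5], t4], t2], t3]


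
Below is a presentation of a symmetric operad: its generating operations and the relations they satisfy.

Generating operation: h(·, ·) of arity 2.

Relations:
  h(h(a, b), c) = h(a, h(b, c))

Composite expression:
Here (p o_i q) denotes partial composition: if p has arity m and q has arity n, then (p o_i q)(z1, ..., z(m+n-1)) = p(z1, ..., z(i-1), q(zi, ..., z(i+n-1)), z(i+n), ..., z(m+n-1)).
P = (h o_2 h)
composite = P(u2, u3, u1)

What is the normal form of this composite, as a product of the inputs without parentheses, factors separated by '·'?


u2 · u3 · u1

The h-tree's shape is irrelevant; the u-reading-order decides.
h(u3, u1) flattens to u3 · u1
h(u2, h(u3, u1)) flattens to u2 · u3 · u1


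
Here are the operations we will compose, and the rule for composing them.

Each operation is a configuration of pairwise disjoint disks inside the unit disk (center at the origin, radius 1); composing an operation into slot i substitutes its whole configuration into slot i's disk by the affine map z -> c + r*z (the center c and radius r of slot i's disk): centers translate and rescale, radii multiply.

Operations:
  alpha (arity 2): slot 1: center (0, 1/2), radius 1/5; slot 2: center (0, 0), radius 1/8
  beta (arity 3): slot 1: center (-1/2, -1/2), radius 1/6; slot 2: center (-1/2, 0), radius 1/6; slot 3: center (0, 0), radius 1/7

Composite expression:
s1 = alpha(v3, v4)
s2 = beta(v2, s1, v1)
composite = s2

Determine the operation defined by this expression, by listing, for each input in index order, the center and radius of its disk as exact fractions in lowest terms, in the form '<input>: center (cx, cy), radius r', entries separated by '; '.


v1: center (0, 0), radius 1/7; v2: center (-1/2, -1/2), radius 1/6; v3: center (-1/2, 1/12), radius 1/30; v4: center (-1/2, 0), radius 1/48

Nesting under beta composes maps z -> c + r*z down each v-path.
tracing v2 down its 1-map path: center (-1/2, -1/2), radius 1/6
tracing v3 down its 2-map path: center (-1/2, 1/12), radius 1/30
tracing v4 down its 2-map path: center (-1/2, 0), radius 1/48
tracing v1 down its 1-map path: center (0, 0), radius 1/7


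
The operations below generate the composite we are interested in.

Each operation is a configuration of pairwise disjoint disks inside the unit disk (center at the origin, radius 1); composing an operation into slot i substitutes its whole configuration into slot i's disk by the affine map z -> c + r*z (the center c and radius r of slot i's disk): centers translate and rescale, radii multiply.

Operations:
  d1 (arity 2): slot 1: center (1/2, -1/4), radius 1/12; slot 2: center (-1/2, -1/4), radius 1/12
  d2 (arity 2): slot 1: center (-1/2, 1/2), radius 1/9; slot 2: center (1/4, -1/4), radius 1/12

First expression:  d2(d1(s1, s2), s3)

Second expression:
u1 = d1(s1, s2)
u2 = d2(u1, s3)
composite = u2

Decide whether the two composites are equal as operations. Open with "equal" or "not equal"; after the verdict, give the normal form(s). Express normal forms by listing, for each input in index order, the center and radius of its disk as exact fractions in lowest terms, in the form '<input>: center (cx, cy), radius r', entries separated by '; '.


equal — both sides give s1: center (-4/9, 17/36), radius 1/108; s2: center (-5/9, 17/36), radius 1/108; s3: center (1/4, -1/4), radius 1/12

The first expression, normalized: s1: center (-4/9, 17/36), radius 1/108; s2: center (-5/9, 17/36), radius 1/108; s3: center (1/4, -1/4), radius 1/12
The second expression, normalized: s1: center (-4/9, 17/36), radius 1/108; s2: center (-5/9, 17/36), radius 1/108; s3: center (1/4, -1/4), radius 1/12
Same normal form: equal.


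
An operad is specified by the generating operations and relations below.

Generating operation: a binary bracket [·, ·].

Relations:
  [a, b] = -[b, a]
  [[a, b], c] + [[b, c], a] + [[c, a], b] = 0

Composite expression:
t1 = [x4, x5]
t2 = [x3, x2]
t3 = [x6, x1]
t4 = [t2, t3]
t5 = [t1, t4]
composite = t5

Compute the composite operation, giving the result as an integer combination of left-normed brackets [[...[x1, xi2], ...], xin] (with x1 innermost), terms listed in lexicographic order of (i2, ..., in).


[[[[[x1, x6], x2], x3], x4], x5] - [[[[[x1, x6], x2], x3], x5], x4] - [[[[[x1, x6], x3], x2], x4], x5] + [[[[[x1, x6], x3], x2], x5], x4]


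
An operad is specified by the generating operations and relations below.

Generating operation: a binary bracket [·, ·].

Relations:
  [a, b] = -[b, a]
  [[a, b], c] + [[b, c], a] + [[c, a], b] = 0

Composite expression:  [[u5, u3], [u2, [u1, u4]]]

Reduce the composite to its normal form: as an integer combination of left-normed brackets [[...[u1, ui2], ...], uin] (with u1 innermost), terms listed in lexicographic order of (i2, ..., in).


-[[[[u1, u4], u2], u3], u5] + [[[[u1, u4], u2], u5], u3]

Left-normed coefficients sit on the u1-initial expansion words.
Composite bracket: [[u5, u3], [u2, [u1, u4]]]
Expanding via [a, b] = ab - ba: 16 signed words (2^4 = 16).
Keep just the words that open with u1:
  word u1u4u2u3u5 has sign -1, contributing -[[[[u1, u4], u2], u3], u5]
  word u1u4u2u5u3 has sign +1, contributing +[[[[u1, u4], u2], u5], u3]


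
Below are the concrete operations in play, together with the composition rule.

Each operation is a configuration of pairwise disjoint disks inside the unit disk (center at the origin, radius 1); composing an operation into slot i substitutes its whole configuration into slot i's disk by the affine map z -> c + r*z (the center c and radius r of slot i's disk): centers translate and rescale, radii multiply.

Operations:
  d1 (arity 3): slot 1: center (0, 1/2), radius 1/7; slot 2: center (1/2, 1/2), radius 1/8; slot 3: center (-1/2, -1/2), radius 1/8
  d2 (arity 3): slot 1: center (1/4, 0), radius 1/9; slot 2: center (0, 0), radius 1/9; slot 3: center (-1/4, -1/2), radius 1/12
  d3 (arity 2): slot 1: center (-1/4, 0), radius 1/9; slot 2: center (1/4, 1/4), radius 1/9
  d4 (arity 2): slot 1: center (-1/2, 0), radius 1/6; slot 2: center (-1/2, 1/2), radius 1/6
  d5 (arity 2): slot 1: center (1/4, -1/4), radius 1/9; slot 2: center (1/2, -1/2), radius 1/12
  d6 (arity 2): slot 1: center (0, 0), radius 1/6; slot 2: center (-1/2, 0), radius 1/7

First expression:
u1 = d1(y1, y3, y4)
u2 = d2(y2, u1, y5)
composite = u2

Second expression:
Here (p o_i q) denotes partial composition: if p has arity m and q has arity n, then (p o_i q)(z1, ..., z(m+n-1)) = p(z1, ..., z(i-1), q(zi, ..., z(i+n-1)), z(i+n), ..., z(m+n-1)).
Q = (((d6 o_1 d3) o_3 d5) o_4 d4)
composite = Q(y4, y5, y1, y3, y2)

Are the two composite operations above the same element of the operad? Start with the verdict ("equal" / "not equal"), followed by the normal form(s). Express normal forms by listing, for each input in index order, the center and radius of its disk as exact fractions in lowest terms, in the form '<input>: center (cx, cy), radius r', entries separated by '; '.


not equal: they reduce to y1: center (0, 1/18), radius 1/63; y2: center (1/4, 0), radius 1/9; y3: center (1/18, 1/18), radius 1/72; y4: center (-1/18, -1/18), radius 1/72; y5: center (-1/4, -1/2), radius 1/12 and y1: center (-13/28, -1/28), radius 1/63; y2: center (-73/168, -11/168), radius 1/504; y3: center (-73/168, -1/14), radius 1/504; y4: center (-1/24, 0), radius 1/54; y5: center (1/24, 1/24), radius 1/54


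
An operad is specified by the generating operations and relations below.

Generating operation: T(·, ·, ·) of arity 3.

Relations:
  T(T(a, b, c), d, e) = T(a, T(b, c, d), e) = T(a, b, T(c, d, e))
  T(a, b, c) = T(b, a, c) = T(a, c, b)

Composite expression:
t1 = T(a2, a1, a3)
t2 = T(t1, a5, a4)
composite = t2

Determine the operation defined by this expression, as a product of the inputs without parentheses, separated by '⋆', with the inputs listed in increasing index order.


a1 ⋆ a2 ⋆ a3 ⋆ a4 ⋆ a5


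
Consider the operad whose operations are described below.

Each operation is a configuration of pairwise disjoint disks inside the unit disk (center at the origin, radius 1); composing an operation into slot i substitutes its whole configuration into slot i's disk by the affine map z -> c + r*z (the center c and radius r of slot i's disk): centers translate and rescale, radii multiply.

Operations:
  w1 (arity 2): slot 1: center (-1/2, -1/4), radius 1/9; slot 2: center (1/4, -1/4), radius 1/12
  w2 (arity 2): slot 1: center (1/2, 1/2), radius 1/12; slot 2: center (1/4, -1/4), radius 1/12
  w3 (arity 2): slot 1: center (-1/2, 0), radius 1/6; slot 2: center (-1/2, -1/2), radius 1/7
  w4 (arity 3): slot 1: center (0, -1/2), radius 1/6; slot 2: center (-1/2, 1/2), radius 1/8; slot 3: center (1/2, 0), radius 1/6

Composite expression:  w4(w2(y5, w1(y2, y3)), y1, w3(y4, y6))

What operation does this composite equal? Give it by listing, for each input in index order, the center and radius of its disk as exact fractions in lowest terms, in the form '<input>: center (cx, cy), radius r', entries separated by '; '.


y1: center (-1/2, 1/2), radius 1/8; y2: center (5/144, -157/288), radius 1/648; y3: center (13/288, -157/288), radius 1/864; y4: center (5/12, 0), radius 1/36; y5: center (1/12, -5/12), radius 1/72; y6: center (5/12, -1/12), radius 1/42

Follow each y-input down from w4: c' goes to c + r*c', radius to r*r'.
input y5: applying the 2 nested substitutions gives center (1/12, -5/12), radius 1/72
input y2: applying the 3 nested substitutions gives center (5/144, -157/288), radius 1/648
input y3: applying the 3 nested substitutions gives center (13/288, -157/288), radius 1/864
input y1: applying the 1 nested substitution gives center (-1/2, 1/2), radius 1/8
input y4: applying the 2 nested substitutions gives center (5/12, 0), radius 1/36
input y6: applying the 2 nested substitutions gives center (5/12, -1/12), radius 1/42


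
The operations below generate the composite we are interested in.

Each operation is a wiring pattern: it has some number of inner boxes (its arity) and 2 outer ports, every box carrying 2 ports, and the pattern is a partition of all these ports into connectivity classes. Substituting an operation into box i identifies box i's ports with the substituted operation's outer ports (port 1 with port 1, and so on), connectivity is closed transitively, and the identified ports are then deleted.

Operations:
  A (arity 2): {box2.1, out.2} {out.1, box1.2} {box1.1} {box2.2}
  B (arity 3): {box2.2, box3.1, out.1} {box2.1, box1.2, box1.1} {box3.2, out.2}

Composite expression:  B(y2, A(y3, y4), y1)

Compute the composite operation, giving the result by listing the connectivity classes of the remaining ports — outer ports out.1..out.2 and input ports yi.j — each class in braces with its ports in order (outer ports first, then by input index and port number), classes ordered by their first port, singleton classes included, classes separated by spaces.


{out.1, y1.1, y4.1} {out.2, y1.2} {y2.1, y2.2, y3.2} {y3.1} {y4.2}


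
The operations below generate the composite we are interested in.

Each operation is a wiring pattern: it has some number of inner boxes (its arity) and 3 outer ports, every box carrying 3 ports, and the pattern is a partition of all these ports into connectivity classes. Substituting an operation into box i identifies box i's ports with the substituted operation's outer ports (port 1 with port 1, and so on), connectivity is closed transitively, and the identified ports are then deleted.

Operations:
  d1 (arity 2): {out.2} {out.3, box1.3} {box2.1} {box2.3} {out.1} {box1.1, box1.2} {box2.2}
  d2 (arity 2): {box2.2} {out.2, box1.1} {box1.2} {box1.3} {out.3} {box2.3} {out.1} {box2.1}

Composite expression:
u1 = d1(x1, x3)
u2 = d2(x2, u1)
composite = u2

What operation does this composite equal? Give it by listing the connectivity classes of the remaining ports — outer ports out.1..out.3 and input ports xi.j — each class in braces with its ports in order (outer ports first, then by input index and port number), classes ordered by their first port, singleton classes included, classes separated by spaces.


{out.1} {out.2, x2.1} {out.3} {x1.1, x1.2} {x1.3} {x2.2} {x2.3} {x3.1} {x3.2} {x3.3}

Connectivity passes through glued d2-boundaries; trace each wire chain.
the subtree at d1 composes to {out.1} {out.2} {out.3, x1.3} {x1.1, x1.2} {x3.1} {x3.2} {x3.3} on (x1, x3); out.j = own outer ports
the subtree at d2 composes to {out.1} {out.2, x2.1} {out.3} {x1.1, x1.2} {x1.3} {x2.2} {x2.3} {x3.1} {x3.2} {x3.3} on (x2, x1, x3); out.j = own outer ports


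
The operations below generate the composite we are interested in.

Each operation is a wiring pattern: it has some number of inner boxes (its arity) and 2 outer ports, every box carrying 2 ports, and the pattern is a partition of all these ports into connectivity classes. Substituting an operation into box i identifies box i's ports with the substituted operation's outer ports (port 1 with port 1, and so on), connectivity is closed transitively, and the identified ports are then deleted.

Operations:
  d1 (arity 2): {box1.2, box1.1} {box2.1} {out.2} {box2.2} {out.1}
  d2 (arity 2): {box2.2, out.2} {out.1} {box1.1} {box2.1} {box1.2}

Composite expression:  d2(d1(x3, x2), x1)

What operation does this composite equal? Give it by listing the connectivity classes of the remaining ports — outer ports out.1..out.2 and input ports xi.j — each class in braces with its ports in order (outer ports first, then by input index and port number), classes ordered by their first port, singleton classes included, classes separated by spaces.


{out.1} {out.2, x1.2} {x1.1} {x2.1} {x2.2} {x3.1, x3.2}

Reachability decides: close wires over d2-identified ports.
d1 over (x3, x2) gives {out.1} {out.2} {x2.1} {x2.2} {x3.1, x3.2}, out.j being that stage's outer ports
d2 over (x3, x2, x1) gives {out.1} {out.2, x1.2} {x1.1} {x2.1} {x2.2} {x3.1, x3.2}, out.j being that stage's outer ports


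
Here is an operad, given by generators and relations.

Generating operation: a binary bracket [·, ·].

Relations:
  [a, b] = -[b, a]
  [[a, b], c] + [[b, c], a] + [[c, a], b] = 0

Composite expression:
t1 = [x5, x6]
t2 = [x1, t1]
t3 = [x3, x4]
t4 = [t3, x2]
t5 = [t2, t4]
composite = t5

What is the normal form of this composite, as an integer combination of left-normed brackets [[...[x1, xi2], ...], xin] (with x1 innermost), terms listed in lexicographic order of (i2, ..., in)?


-[[[[[x1, x5], x6], x2], x3], x4] + [[[[[x1, x5], x6], x2], x4], x3] + [[[[[x1, x5], x6], x3], x4], x2] - [[[[[x1, x5], x6], x4], x3], x2] + [[[[[x1, x6], x5], x2], x3], x4] - [[[[[x1, x6], x5], x2], x4], x3] - [[[[[x1, x6], x5], x3], x4], x2] + [[[[[x1, x6], x5], x4], x3], x2]

Antisymmetry and Jacobi reduce to x1-anchored left-normed brackets.
Composite bracket: [[x1, [x5, x6]], [[x3, x4], x2]]
Applying ab - ba throughout gives 32 signed words (2^5 = 32).
Words beginning with x1 determine it all:
  the word x1x5x6x2x3x4 carries sign -1 and contributes -[[[[[x1, x5], x6], x2], x3], x4]
  the word x1x5x6x2x4x3 carries sign +1 and contributes +[[[[[x1, x5], x6], x2], x4], x3]
  the word x1x5x6x3x4x2 carries sign +1 and contributes +[[[[[x1, x5], x6], x3], x4], x2]
  the word x1x5x6x4x3x2 carries sign -1 and contributes -[[[[[x1, x5], x6], x4], x3], x2]
  the word x1x6x5x2x3x4 carries sign +1 and contributes +[[[[[x1, x6], x5], x2], x3], x4]
  the word x1x6x5x2x4x3 carries sign -1 and contributes -[[[[[x1, x6], x5], x2], x4], x3]
  the word x1x6x5x3x4x2 carries sign -1 and contributes -[[[[[x1, x6], x5], x3], x4], x2]
  the word x1x6x5x4x3x2 carries sign +1 and contributes +[[[[[x1, x6], x5], x4], x3], x2]


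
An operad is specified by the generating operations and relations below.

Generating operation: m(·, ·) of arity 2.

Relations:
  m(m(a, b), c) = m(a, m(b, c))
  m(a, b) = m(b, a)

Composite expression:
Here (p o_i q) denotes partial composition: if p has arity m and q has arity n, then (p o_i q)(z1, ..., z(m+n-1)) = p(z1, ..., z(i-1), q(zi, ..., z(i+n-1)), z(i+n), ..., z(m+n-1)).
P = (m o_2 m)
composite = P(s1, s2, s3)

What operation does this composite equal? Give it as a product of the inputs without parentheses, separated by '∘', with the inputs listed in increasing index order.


s1 ∘ s2 ∘ s3


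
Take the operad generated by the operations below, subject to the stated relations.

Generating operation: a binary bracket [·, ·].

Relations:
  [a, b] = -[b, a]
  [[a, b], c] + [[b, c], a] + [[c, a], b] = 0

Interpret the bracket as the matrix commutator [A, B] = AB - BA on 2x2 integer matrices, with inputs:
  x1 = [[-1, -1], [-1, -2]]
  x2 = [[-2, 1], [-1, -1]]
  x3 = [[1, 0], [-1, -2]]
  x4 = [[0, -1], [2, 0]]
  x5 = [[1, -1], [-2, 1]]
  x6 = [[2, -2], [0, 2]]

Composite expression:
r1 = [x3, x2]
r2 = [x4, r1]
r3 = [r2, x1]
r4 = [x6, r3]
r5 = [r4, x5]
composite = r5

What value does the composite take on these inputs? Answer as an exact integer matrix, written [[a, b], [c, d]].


[[-16, -64], [128, 16]]

[x3, x2] = [[1, 3], [4, -1]]
[x4, [x3, x2]] = [[-10, 2], [4, 10]]
[[x4, [x3, x2]], x1] = [[2, 18], [-16, -2]]
[x6, [[x4, [x3, x2]], x1]] = [[32, 8], [0, -32]]
[[x6, [[x4, [x3, x2]], x1]], x5] = [[-16, -64], [128, 16]]


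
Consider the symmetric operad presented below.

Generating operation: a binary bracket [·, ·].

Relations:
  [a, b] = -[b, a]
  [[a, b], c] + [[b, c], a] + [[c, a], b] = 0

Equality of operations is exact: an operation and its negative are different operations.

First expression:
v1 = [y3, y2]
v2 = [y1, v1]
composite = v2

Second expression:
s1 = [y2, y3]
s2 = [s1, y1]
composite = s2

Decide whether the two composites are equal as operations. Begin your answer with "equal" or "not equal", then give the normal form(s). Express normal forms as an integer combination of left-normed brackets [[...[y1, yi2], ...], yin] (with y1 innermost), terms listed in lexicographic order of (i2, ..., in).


equal: each reduces to -[[y1, y2], y3] + [[y1, y3], y2]

The first expression reduces to -[[y1, y2], y3] + [[y1, y3], y2]
The second expression reduces to -[[y1, y2], y3] + [[y1, y3], y2]
The normal forms match — equal.


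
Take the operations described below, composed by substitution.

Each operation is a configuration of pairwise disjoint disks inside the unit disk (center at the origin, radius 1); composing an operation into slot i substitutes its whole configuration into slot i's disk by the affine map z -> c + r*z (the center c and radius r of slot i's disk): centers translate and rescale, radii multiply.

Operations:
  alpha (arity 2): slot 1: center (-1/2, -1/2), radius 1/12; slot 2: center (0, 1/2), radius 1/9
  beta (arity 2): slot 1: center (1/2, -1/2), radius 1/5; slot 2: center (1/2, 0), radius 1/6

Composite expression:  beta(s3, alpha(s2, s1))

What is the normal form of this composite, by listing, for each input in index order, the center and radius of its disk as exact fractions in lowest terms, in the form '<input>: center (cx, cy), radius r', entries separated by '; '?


Follow each s-input down from beta: c' goes to c + r*c', radius to r*r'.
tracing s3 down its 1-map path: center (1/2, -1/2), radius 1/5
tracing s2 down its 2-map path: center (5/12, -1/12), radius 1/72
tracing s1 down its 2-map path: center (1/2, 1/12), radius 1/54

s1: center (1/2, 1/12), radius 1/54; s2: center (5/12, -1/12), radius 1/72; s3: center (1/2, -1/2), radius 1/5


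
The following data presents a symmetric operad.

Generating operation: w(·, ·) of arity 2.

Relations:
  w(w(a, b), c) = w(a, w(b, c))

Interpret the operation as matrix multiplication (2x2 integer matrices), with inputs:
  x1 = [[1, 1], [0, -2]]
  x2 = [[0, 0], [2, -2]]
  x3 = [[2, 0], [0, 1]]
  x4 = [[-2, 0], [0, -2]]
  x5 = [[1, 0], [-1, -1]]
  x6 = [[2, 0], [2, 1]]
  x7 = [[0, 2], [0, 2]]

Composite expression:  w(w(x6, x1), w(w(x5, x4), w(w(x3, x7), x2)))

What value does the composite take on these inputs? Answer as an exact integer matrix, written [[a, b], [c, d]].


[[16, -16], [-32, 32]]

w(x6, x1) = [[2, 2], [2, 0]]
w(x5, x4) = [[-2, 0], [2, 2]]
w(x3, x7) = [[0, 4], [0, 2]]
w(w(x3, x7), x2) = [[8, -8], [4, -4]]
w(w(x5, x4), w(w(x3, x7), x2)) = [[-16, 16], [24, -24]]
w(w(x6, x1), w(w(x5, x4), w(w(x3, x7), x2))) = [[16, -16], [-32, 32]]


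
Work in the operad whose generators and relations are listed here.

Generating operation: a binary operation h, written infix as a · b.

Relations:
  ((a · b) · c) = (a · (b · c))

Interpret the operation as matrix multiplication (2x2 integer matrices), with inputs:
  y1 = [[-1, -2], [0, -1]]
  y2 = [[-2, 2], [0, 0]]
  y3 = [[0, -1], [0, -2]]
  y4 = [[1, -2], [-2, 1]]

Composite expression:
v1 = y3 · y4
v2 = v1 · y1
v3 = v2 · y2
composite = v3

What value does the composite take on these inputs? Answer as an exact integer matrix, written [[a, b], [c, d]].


[[4, -4], [8, -8]]


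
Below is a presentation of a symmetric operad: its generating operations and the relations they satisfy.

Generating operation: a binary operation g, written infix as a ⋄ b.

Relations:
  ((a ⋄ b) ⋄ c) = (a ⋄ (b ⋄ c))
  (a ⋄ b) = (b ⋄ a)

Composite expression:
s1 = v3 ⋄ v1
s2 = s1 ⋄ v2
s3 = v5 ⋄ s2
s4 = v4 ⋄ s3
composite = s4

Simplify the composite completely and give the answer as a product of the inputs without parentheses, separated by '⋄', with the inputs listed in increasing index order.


v1 ⋄ v2 ⋄ v3 ⋄ v4 ⋄ v5

Key point: g commutes, so take the v-inputs in any fixed order.
(v3 ⋄ v1) spells out as v3 ⋄ v1
((v3 ⋄ v1) ⋄ v2) spells out as v3 ⋄ v1 ⋄ v2
(v5 ⋄ ((v3 ⋄ v1) ⋄ v2)) spells out as v5 ⋄ v3 ⋄ v1 ⋄ v2
(v4 ⋄ (v5 ⋄ ((v3 ⋄ v1) ⋄ v2))) spells out as v4 ⋄ v5 ⋄ v3 ⋄ v1 ⋄ v2
the factors in increasing index order: v1 ⋄ v2 ⋄ v3 ⋄ v4 ⋄ v5


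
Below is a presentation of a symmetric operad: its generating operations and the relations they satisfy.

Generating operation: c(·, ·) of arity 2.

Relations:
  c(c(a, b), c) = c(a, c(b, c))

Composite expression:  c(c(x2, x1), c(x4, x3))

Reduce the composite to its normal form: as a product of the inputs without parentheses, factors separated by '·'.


Under associativity of c, the answer is the x's in reading order.
c(x2, x1) spells out as x2 · x1
c(x4, x3) spells out as x4 · x3
c(c(x2, x1), c(x4, x3)) spells out as x2 · x1 · x4 · x3

x2 · x1 · x4 · x3


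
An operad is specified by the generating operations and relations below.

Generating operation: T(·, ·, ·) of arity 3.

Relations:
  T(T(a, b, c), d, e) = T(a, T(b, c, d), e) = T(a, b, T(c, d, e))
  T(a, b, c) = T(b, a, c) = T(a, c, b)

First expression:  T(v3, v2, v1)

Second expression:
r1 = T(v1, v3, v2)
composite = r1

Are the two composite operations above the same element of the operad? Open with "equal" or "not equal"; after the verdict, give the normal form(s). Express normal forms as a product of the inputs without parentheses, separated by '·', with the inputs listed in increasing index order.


equal; the common form is v1 · v2 · v3

Normal form of the first expression: v1 · v2 · v3
Normal form of the second expression: v1 · v2 · v3
Identical normal forms: equal.


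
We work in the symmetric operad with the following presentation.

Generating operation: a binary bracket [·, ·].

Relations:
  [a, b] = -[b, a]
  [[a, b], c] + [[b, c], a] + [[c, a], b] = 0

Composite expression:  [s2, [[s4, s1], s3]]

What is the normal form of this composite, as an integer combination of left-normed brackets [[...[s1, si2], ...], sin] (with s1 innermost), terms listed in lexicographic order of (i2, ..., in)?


[[[s1, s4], s3], s2]

Left-normed coefficients sit on the s1-initial expansion words.
Composite bracket: [s2, [[s4, s1], s3]]
Full expansion: 8 signed words from ab - ba (2^3 = 8).
Only words starting with s1 matter:
  sign of s1s4s3s2 is +1, so it contributes +[[[s1, s4], s3], s2]


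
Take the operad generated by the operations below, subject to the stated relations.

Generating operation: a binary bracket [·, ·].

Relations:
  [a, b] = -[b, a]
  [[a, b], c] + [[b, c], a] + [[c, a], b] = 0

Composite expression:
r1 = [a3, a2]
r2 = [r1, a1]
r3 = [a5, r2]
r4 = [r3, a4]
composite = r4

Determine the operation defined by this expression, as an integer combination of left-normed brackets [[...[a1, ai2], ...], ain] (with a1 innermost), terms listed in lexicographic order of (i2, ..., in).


-[[[[a1, a2], a3], a5], a4] + [[[[a1, a3], a2], a5], a4]


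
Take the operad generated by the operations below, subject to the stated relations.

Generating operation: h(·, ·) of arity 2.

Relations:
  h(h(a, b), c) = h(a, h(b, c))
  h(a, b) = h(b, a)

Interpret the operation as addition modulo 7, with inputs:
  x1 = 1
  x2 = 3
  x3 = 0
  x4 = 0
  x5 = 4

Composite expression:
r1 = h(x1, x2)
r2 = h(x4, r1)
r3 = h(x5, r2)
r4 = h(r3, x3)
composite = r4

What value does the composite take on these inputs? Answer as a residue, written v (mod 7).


1 (mod 7)

h(x1, x2) = 4
h(x4, h(x1, x2)) = 4
h(x5, h(x4, h(x1, x2))) = 1
h(h(x5, h(x4, h(x1, x2))), x3) = 1


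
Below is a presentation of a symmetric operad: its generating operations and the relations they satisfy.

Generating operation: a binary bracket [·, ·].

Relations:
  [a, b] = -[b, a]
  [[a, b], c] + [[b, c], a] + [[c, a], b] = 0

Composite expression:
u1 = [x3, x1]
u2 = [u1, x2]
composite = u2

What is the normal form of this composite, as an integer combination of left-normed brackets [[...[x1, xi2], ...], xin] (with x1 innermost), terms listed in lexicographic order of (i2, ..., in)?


-[[x1, x3], x2]

In the tensor algebra, words opening x1 carry the x1-anchored form.
Composite bracket: [[x3, x1], x2]
Full expansion: 4 signed words from ab - ba (2^2 = 4).
Coefficients come from the x1-initial words:
  x1x3x2 (sign -1) contributes -[[x1, x3], x2]


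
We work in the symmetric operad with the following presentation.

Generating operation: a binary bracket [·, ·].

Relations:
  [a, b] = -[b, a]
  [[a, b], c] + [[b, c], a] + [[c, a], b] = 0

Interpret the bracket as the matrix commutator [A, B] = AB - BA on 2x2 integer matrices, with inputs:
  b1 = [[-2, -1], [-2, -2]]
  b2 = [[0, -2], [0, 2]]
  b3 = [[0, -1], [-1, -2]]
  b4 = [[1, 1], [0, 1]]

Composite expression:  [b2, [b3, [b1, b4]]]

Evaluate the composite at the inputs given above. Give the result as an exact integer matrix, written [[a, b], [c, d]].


[[8, -8], [-8, -8]]

[b1, b4] = [[2, 0], [0, -2]]
[b3, [b1, b4]] = [[0, 4], [-4, 0]]
[b2, [b3, [b1, b4]]] = [[8, -8], [-8, -8]]


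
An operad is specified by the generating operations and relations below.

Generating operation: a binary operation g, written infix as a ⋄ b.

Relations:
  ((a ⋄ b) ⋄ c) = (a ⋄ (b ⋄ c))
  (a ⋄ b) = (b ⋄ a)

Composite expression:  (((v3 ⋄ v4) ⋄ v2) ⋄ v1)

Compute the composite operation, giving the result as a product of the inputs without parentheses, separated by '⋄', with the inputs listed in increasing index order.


v1 ⋄ v2 ⋄ v3 ⋄ v4

With g associative and commutative, the v-input set is all that matters.
(v3 ⋄ v4) flattens to v3 ⋄ v4
((v3 ⋄ v4) ⋄ v2) flattens to v3 ⋄ v4 ⋄ v2
(((v3 ⋄ v4) ⋄ v2) ⋄ v1) flattens to v3 ⋄ v4 ⋄ v2 ⋄ v1
rearranged into index order: v1 ⋄ v2 ⋄ v3 ⋄ v4


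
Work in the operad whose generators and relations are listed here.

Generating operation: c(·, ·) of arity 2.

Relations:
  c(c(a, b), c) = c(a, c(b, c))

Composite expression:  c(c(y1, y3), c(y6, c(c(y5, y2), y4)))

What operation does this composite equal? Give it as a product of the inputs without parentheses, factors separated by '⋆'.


y1 ⋆ y3 ⋆ y6 ⋆ y5 ⋆ y2 ⋆ y4

Associativity of c dissolves the nesting; only the y-input order survives.
c(y1, y3) linearizes to y1 ⋆ y3
c(y5, y2) linearizes to y5 ⋆ y2
c(c(y5, y2), y4) linearizes to y5 ⋆ y2 ⋆ y4
c(y6, c(c(y5, y2), y4)) linearizes to y6 ⋆ y5 ⋆ y2 ⋆ y4
c(c(y1, y3), c(y6, c(c(y5, y2), y4))) linearizes to y1 ⋆ y3 ⋆ y6 ⋆ y5 ⋆ y2 ⋆ y4


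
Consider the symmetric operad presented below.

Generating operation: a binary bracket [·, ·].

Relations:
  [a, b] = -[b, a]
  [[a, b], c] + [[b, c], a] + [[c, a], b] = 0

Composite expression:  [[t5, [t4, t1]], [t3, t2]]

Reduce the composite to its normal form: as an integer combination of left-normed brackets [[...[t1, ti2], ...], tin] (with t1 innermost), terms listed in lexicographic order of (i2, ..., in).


-[[[[t1, t4], t5], t2], t3] + [[[[t1, t4], t5], t3], t2]


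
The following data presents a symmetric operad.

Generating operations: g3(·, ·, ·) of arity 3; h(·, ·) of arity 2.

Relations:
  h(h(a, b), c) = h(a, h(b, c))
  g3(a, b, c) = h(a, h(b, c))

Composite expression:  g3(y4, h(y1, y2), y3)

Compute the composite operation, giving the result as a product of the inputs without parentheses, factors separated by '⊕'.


y4 ⊕ y1 ⊕ y2 ⊕ y3


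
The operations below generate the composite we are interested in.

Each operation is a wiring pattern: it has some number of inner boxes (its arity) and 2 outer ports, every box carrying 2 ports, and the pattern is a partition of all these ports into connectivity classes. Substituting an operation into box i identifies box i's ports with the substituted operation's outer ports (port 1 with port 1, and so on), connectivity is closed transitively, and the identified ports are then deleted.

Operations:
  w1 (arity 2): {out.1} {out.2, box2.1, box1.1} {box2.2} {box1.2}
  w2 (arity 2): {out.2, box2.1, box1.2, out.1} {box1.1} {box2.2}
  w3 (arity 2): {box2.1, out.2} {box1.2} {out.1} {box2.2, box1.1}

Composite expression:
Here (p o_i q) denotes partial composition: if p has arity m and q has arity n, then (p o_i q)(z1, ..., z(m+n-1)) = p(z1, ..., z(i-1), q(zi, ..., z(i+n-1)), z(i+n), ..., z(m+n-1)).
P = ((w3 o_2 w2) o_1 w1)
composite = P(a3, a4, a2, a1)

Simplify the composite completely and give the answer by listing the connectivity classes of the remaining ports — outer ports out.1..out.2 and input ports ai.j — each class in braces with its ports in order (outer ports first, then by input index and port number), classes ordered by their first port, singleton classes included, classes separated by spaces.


{out.1} {out.2, a1.1, a2.2} {a1.2} {a2.1} {a3.1, a4.1} {a3.2} {a4.2}

Substituting into w3 glues patterns; closure does the rest.
stage w1: inputs (a3, a4), connectivity {out.1} {out.2, a3.1, a4.1} {a3.2} {a4.2}, out.j its boundary
stage w2: inputs (a2, a1), connectivity {out.1, out.2, a1.1, a2.2} {a1.2} {a2.1}, out.j its boundary
stage w3: inputs (a3, a4, a2, a1), connectivity {out.1} {out.2, a1.1, a2.2} {a1.2} {a2.1} {a3.1, a4.1} {a3.2} {a4.2}, out.j its boundary


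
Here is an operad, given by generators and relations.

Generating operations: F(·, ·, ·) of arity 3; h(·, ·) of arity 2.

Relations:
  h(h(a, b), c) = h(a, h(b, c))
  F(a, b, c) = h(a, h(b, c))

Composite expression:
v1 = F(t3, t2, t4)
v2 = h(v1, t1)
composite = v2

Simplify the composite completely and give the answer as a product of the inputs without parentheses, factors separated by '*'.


Every regrouping of h is equal, so read the t-inputs in written order.
F(t3, t2, t4) collapses to t3 * t2 * t4
h(F(t3, t2, t4), t1) collapses to t3 * t2 * t4 * t1

t3 * t2 * t4 * t1


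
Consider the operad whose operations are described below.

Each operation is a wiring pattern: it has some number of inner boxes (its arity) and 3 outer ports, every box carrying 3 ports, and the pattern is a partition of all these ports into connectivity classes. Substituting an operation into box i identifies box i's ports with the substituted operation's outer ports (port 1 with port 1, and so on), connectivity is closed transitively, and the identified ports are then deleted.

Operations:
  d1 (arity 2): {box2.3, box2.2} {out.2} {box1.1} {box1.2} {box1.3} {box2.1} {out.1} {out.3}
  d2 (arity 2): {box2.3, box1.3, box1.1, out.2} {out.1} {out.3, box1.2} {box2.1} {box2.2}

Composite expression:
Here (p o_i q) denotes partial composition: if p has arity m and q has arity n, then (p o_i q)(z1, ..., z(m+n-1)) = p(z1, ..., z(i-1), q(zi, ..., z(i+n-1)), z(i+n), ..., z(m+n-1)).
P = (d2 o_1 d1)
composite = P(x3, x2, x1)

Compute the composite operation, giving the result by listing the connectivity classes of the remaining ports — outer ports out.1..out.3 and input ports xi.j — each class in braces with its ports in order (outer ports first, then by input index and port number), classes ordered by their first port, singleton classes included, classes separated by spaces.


{out.1} {out.2, x1.3} {out.3} {x1.1} {x1.2} {x2.1} {x2.2, x2.3} {x3.1} {x3.2} {x3.3}

Substituting into d2 glues patterns; closure does the rest.
stage d1: inputs (x3, x2), connectivity {out.1} {out.2} {out.3} {x2.1} {x2.2, x2.3} {x3.1} {x3.2} {x3.3}, out.j its boundary
stage d2: inputs (x3, x2, x1), connectivity {out.1} {out.2, x1.3} {out.3} {x1.1} {x1.2} {x2.1} {x2.2, x2.3} {x3.1} {x3.2} {x3.3}, out.j its boundary


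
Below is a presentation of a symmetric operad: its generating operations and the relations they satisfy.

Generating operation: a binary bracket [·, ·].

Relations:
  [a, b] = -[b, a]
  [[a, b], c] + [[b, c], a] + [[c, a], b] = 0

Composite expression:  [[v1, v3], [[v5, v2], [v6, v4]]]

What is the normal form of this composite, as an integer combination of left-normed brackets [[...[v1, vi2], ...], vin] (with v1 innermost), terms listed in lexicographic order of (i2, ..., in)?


[[[[[v1, v3], v2], v5], v4], v6] - [[[[[v1, v3], v2], v5], v6], v4] - [[[[[v1, v3], v4], v6], v2], v5] + [[[[[v1, v3], v4], v6], v5], v2] - [[[[[v1, v3], v5], v2], v4], v6] + [[[[[v1, v3], v5], v2], v6], v4] + [[[[[v1, v3], v6], v4], v2], v5] - [[[[[v1, v3], v6], v4], v5], v2]

Left-normed coefficients sit on the v1-initial expansion words.
Composite bracket: [[v1, v3], [[v5, v2], [v6, v4]]]
Each bracket splits as ab - ba, giving 32 signed words (2^5 = 32).
Only words starting with v1 matter:
  from v1v3v2v5v4v6, sign +1: term +[[[[[v1, v3], v2], v5], v4], v6]
  from v1v3v2v5v6v4, sign -1: term -[[[[[v1, v3], v2], v5], v6], v4]
  from v1v3v4v6v2v5, sign -1: term -[[[[[v1, v3], v4], v6], v2], v5]
  from v1v3v4v6v5v2, sign +1: term +[[[[[v1, v3], v4], v6], v5], v2]
  from v1v3v5v2v4v6, sign -1: term -[[[[[v1, v3], v5], v2], v4], v6]
  from v1v3v5v2v6v4, sign +1: term +[[[[[v1, v3], v5], v2], v6], v4]
  from v1v3v6v4v2v5, sign +1: term +[[[[[v1, v3], v6], v4], v2], v5]
  from v1v3v6v4v5v2, sign -1: term -[[[[[v1, v3], v6], v4], v5], v2]


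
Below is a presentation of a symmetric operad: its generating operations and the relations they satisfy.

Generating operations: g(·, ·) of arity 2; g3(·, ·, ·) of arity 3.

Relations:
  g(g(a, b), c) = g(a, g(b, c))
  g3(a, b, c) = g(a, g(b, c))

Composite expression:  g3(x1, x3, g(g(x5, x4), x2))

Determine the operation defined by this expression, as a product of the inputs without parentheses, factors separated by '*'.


Key point: g3 is associative — brackets drop, the x-order remains.
g(x5, x4) collapses to x5 * x4
g(g(x5, x4), x2) collapses to x5 * x4 * x2
g3(x1, x3, g(g(x5, x4), x2)) collapses to x1 * x3 * x5 * x4 * x2

x1 * x3 * x5 * x4 * x2


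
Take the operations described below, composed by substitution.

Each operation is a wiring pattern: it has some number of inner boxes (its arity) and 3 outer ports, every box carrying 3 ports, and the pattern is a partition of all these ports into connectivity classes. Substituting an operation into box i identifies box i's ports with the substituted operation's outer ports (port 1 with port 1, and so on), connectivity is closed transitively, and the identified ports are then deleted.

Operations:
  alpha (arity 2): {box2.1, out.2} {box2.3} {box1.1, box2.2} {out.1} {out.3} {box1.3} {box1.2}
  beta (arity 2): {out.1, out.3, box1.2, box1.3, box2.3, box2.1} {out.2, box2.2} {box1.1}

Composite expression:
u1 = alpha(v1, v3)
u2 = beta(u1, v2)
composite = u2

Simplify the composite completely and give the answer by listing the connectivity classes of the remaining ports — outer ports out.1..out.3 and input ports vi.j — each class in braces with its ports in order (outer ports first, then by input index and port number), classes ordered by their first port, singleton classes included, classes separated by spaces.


{out.1, out.3, v2.1, v2.3, v3.1} {out.2, v2.2} {v1.1, v3.2} {v1.2} {v1.3} {v3.3}


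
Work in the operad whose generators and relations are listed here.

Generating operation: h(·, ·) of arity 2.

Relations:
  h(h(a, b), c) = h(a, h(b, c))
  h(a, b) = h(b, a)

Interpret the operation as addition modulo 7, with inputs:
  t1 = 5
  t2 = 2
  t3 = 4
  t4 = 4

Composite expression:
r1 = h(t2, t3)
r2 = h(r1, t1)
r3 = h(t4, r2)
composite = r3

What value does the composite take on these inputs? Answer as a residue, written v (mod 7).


1 (mod 7)


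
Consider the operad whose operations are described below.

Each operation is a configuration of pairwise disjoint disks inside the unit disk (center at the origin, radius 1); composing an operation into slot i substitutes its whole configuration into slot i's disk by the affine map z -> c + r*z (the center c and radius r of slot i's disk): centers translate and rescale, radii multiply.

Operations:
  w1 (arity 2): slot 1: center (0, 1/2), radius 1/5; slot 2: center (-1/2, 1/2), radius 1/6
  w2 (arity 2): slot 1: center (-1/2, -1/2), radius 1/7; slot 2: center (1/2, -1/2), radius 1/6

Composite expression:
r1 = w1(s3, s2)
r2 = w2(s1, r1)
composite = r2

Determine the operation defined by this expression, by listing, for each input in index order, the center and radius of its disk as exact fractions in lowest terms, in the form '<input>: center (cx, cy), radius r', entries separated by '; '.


s1: center (-1/2, -1/2), radius 1/7; s2: center (5/12, -5/12), radius 1/36; s3: center (1/2, -5/12), radius 1/30

Only the slot chain above each s matters under w2; compose those maps.
s1: after 1 affine step, its disk has center (-1/2, -1/2), radius 1/7
s3: after 2 affine steps, its disk has center (1/2, -5/12), radius 1/30
s2: after 2 affine steps, its disk has center (5/12, -5/12), radius 1/36


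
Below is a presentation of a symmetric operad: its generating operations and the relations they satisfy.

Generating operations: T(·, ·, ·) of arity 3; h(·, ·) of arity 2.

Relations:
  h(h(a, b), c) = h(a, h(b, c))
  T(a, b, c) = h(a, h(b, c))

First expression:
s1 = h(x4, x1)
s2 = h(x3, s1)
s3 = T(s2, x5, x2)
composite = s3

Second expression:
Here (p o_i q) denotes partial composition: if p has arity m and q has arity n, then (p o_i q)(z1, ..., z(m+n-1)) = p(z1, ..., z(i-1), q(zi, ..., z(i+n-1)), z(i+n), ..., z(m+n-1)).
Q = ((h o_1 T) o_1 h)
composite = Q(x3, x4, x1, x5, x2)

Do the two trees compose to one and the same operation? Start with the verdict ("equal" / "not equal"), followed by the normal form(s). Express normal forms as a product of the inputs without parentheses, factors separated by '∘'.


equal — both sides give x3 ∘ x4 ∘ x1 ∘ x5 ∘ x2

The first expression, normalized: x3 ∘ x4 ∘ x1 ∘ x5 ∘ x2
The second expression, normalized: x3 ∘ x4 ∘ x1 ∘ x5 ∘ x2
Both agree, so they are equal.


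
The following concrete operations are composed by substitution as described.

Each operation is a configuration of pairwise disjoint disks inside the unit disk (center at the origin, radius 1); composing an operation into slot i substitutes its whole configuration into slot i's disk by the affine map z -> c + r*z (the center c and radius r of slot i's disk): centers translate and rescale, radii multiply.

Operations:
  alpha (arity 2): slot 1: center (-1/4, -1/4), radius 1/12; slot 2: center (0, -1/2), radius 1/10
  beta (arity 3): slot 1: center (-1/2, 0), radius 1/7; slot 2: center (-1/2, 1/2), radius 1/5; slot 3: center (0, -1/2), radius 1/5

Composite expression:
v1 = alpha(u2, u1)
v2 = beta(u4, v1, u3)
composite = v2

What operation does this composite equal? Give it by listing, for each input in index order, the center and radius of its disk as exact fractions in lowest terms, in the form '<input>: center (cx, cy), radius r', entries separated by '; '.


Below beta, radii multiply path by path; the u-disk centers shift.
input u4: applying the 1 nested substitution gives center (-1/2, 0), radius 1/7
input u2: applying the 2 nested substitutions gives center (-11/20, 9/20), radius 1/60
input u1: applying the 2 nested substitutions gives center (-1/2, 2/5), radius 1/50
input u3: applying the 1 nested substitution gives center (0, -1/2), radius 1/5

u1: center (-1/2, 2/5), radius 1/50; u2: center (-11/20, 9/20), radius 1/60; u3: center (0, -1/2), radius 1/5; u4: center (-1/2, 0), radius 1/7
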